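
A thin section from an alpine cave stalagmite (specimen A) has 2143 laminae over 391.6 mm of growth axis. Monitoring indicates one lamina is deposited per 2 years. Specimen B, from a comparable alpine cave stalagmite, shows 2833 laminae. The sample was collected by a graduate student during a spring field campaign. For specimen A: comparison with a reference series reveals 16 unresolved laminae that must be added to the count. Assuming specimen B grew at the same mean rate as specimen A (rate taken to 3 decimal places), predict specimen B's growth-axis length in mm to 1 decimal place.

Specimen A: after corrections the count is 2143 + 16 = 2159 laminae.
Specimen A: multiplying by 2 years per lamina: 2159 × 2 = 4318 years.
A: Extension rate ≈ 391.6 / 4318 = 0.091 mm/year.
Specimen B: at 2 years per lamina, 2833 × 2 = 5666 years. B's length ≈ 0.091 × 5666 = 515.6 mm.

515.6 mm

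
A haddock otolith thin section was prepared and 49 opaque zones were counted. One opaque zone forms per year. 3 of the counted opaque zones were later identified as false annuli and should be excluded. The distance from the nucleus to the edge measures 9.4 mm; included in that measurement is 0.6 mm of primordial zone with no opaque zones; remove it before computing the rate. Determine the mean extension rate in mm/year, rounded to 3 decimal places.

Correcting the raw count gives 49 − 3 = 46 true opaque zones.
The growth record spans 9.4 − 0.6 = 8.8 mm.
Mean rate = 8.8 mm / 46 years ≈ 0.191 mm/year.

0.191 mm/year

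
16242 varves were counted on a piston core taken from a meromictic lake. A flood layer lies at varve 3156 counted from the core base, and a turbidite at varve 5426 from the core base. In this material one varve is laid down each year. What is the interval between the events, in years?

2270 yr

5426 − 3156 = 2270 varves lie between the two events.
That is 2270 years at one varve per year.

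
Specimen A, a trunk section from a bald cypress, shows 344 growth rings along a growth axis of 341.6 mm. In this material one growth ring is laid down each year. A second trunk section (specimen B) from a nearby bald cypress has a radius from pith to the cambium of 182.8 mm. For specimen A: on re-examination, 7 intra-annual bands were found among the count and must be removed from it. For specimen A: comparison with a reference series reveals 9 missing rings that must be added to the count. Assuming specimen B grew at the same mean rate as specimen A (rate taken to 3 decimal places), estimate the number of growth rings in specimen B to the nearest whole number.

Specimen A: adjusted count: 344 − 7 + 9 = 346 growth rings.
A: 341.6 mm over 346 years gives 341.6 / 346 ≈ 0.987 mm per year.
Specimen B: 182.8 mm / 0.987 mm per year = 185.21 years ≈ 185 growth rings.

185 growth rings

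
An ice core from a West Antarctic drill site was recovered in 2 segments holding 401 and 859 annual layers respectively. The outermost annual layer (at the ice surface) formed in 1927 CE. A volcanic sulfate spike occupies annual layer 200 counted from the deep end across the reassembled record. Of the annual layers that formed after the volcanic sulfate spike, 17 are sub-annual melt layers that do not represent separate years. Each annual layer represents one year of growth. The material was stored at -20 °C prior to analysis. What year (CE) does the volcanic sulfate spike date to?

Total annual layers = 401 + 859 = 1260.
The volcanic sulfate spike sits at annual layer 200 from the deep end, so 1260 − 200 = 1060 annual layers formed after it.
1060 − 17 false = 1043 true annual layers after the volcanic sulfate spike.
1927 − 1043 = 884 CE.

884 CE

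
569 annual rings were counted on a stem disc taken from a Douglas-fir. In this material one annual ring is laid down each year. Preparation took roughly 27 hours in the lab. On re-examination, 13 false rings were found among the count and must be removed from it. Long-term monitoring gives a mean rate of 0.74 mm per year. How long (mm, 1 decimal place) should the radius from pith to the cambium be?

411.4 mm

After corrections the count is 569 − 13 = 556 annual rings.
Predicted length = 0.74 mm/year × 556 years = 411.4 mm.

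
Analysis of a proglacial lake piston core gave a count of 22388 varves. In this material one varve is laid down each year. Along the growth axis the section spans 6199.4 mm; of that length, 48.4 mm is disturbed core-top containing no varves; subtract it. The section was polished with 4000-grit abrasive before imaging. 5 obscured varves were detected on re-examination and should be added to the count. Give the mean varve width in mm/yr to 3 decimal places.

True varve count = 22388 + 5 = 22393.
The growth record spans 6199.4 − 48.4 = 6151.0 mm.
Extension rate ≈ 6151.0 / 22393 = 0.275 mm/yr.

0.275 mm/yr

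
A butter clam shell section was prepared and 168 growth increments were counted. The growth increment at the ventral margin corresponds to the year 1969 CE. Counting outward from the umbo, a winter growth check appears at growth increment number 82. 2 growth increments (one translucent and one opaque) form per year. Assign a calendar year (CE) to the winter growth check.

1926 CE

The winter growth check sits at growth increment 82 from the umbo, so 168 − 82 = 86 growth increments formed after it.
Dividing by 2 growth increments per year: 86 / 2 = 43 years.
Counting back 43 years from 1969 CE places the winter growth check in 1969 − 43 = 1926 CE.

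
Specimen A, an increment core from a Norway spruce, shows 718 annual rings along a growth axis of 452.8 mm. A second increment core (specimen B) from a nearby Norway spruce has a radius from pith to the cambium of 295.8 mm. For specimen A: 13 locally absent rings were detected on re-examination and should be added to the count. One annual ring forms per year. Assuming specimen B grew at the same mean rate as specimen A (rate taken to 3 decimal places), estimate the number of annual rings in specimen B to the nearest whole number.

Specimen A: true annual ring count = 718 + 13 = 731.
A: Mean rate = 452.8 mm / 731 years ≈ 0.619 mm/year.
Specimen B: 295.8 mm / 0.619 mm per year = 477.87 years ≈ 478 annual rings.

478 annual rings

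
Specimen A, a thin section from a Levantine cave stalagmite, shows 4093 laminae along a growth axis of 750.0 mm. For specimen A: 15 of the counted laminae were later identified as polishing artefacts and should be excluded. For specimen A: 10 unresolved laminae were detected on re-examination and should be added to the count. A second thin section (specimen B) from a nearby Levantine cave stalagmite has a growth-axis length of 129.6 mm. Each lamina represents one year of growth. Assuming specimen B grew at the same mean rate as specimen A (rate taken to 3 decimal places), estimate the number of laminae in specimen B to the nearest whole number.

Specimen A: true lamina count = 4093 − 15 + 10 = 4088.
A: 750.0 mm over 4088 years gives 750.0 / 4088 ≈ 0.183 mm/year.
B spans 129.6 / 0.183 = 708.20 years ≈ 708 laminae.

708 laminae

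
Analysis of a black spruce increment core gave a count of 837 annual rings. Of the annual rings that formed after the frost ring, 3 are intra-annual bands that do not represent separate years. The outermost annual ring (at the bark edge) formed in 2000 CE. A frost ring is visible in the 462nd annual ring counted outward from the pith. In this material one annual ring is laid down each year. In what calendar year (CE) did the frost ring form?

1628 CE

837 − 462 = 375 annual rings lie beyond the frost ring toward the bark edge.
Excluding 3 false annual rings: 375 − 3 = 372.
The annual ring at the bark edge is 2000 CE, so the frost ring dates to 2000 − 372 = 1628 CE.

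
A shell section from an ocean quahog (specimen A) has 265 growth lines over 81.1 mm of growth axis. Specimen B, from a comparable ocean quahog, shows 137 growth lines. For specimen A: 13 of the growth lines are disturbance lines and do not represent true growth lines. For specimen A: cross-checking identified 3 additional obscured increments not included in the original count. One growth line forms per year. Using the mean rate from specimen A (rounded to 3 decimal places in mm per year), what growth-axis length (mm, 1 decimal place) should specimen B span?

Specimen A: correcting the raw count gives 265 − 13 + 3 = 255 true growth lines.
A: 81.1 mm over 255 years gives 81.1 / 255 ≈ 0.318 mm per year.
Length of B = 0.318 × 137 = 43.6 mm.

43.6 mm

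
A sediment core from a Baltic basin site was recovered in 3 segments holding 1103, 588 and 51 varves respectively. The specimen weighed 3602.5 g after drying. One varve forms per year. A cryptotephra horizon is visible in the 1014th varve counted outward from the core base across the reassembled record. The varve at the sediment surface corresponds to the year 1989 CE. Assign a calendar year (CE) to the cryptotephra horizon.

Total varves = 1103 + 588 + 51 = 1742.
1742 − 1014 = 728 varves lie beyond the cryptotephra horizon toward the sediment surface.
1989 − 728 = 1261 CE.

1261 CE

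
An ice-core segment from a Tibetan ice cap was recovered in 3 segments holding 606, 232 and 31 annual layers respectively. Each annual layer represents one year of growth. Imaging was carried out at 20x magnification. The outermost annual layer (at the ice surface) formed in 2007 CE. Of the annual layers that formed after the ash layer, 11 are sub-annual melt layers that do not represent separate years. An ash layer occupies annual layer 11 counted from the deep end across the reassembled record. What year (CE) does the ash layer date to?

Total annual layers = 606 + 232 + 31 = 869.
869 − 11 = 858 annual layers lie beyond the ash layer toward the ice surface.
858 − 11 false = 847 true annual layers after the ash layer.
Counting back 847 years from 2007 CE places the ash layer in 2007 − 847 = 1160 CE.

1160 CE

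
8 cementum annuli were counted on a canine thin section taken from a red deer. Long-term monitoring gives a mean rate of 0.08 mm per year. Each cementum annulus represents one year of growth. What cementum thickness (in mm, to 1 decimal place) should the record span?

0.6 mm

The record spans 8 years at 0.08 mm per year.
Predicted length = 0.08 mm/year × 8 years = 0.6 mm.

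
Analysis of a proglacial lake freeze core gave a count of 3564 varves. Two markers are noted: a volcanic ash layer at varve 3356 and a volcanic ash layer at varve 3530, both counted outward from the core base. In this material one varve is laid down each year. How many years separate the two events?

The two markers are separated by 3530 − 3356 = 174 varves.
That is 174 years at one varve per year.

174 years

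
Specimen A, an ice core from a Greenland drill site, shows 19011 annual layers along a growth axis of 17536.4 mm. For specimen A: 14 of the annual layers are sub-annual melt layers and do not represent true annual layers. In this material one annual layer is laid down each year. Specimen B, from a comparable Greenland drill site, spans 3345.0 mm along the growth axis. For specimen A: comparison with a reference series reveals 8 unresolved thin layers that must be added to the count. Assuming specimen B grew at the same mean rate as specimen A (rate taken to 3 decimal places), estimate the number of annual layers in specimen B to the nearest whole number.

Specimen A: adjusted count: 19011 − 14 + 8 = 19005 annual layers.
A: 17536.4 mm over 19005 years gives 17536.4 / 19005 ≈ 0.923 mm/year.
Specimen B: 3345.0 mm / 0.923 mm per year = 3624.05 years ≈ 3624 annual layers.

3624 annual layers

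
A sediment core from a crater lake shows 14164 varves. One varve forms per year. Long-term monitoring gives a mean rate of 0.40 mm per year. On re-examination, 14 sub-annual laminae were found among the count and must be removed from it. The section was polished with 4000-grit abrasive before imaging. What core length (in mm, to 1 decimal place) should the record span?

Correcting the raw count gives 14164 − 14 = 14150 true varves.
Length ≈ 0.40 × 14150 = 5660.0 mm.

5660.0 mm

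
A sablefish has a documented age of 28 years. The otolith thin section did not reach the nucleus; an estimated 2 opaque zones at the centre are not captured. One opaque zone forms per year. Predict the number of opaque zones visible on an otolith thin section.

One opaque zone per year gives 28 opaque zones over 28 years.
28 − 2 missed = 26 opaque zones expected in the prepared section.

26 opaque zones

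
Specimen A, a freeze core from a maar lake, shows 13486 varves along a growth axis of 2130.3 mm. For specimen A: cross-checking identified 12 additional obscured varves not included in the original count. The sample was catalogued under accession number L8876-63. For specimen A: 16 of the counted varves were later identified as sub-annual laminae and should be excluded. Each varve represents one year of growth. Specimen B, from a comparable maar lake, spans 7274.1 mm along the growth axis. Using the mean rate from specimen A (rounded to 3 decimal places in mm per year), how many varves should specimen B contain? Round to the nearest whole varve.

46039 varves

Specimen A: adjusted count: 13486 − 16 + 12 = 13482 varves.
A: Extension rate ≈ 2130.3 / 13482 = 0.158 mm per year.
For B, 7274.1 / 0.158 = 46038.61 years ≈ 46039 varves.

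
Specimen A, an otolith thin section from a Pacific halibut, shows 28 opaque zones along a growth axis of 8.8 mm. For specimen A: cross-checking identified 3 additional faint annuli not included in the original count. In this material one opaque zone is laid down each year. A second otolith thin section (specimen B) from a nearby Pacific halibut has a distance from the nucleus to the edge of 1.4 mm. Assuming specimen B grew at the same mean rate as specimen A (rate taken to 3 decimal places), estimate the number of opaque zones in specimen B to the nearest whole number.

Specimen A: after corrections the count is 28 + 3 = 31 opaque zones.
A: Mean rate = 8.8 mm / 31 years ≈ 0.284 mm/yr.
Specimen B: 1.4 mm / 0.284 mm per year = 4.93 years ≈ 5 opaque zones.

5 opaque zones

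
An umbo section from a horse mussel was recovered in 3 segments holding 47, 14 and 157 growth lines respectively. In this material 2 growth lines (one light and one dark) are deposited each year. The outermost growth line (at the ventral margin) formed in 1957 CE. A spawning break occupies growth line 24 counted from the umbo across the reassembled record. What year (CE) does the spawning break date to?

1860 CE

Total growth lines = 47 + 14 + 157 = 218.
The spawning break sits at growth line 24 from the umbo, so 218 − 24 = 194 growth lines formed after it.
Dividing by 2 growth lines per year: 194 / 2 = 97 years.
The growth line at the ventral margin is 1957 CE, so the spawning break dates to 1957 − 97 = 1860 CE.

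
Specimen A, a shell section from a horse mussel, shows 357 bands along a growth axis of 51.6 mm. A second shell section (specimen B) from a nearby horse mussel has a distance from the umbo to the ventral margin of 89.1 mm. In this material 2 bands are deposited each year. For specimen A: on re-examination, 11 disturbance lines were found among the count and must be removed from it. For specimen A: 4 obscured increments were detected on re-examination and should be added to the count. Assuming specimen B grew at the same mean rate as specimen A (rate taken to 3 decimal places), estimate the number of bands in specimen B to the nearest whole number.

Specimen A: after corrections the count is 357 − 11 + 4 = 350 bands.
Specimen A: 350 bands at 2 per year is 350 / 2 = 175 years.
A: Extension rate ≈ 51.6 / 175 = 0.295 mm per year.
For B, 89.1 / 0.295 = 302.03 years; at 2 bands per year that is 302.03 × 2 ≈ 604 bands.

604 bands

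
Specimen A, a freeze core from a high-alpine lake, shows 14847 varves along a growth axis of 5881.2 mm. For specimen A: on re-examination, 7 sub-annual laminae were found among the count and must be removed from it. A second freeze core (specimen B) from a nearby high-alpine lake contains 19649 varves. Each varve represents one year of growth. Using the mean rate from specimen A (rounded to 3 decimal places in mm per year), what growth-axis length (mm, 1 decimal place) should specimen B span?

7781.0 mm

Specimen A: adjusted count: 14847 − 7 = 14840 varves.
A: Mean rate = 5881.2 mm / 14840 years ≈ 0.396 mm/year.
B's length ≈ 0.396 × 19649 = 7781.0 mm.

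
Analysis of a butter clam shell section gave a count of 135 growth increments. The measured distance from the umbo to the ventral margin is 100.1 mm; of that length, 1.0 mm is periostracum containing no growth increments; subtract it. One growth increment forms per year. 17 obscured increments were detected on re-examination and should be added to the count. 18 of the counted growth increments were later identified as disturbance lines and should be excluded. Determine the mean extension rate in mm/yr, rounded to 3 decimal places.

Correcting the raw count gives 135 − 18 + 17 = 134 true growth increments.
Removing the 1.0 mm offcut leaves 100.1 − 1.0 = 99.1 mm.
Mean rate = 99.1 mm / 134 years ≈ 0.740 mm/yr.

0.740 mm/yr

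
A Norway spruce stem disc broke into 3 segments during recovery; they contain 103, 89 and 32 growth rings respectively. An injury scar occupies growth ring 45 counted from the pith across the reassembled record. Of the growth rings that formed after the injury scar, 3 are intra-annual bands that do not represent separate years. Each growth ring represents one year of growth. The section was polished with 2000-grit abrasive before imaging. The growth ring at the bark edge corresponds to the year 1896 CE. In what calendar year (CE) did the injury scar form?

Total growth rings = 103 + 89 + 32 = 224.
224 − 45 = 179 growth rings lie beyond the injury scar toward the bark edge.
179 − 3 false = 176 true growth rings after the injury scar.
The growth ring at the bark edge is 1896 CE, so the injury scar dates to 1896 − 176 = 1720 CE.

1720 CE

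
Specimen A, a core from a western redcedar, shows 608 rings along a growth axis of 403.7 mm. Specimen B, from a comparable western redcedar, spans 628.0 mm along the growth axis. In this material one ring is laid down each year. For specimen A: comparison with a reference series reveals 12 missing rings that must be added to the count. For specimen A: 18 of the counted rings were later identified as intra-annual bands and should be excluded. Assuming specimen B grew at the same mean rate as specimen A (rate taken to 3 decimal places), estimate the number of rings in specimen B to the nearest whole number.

936 rings

Specimen A: after corrections the count is 608 − 18 + 12 = 602 rings.
A: 403.7 mm over 602 years gives 403.7 / 602 ≈ 0.671 mm per year.
B spans 628.0 / 0.671 = 935.92 years ≈ 936 rings.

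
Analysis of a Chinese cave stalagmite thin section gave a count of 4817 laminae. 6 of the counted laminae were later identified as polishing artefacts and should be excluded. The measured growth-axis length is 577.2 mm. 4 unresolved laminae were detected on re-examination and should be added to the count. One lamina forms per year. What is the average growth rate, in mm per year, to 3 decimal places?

Adjusted count: 4817 − 6 + 4 = 4815 laminae.
577.2 mm over 4815 years gives 577.2 / 4815 ≈ 0.120 mm per year.

0.120 mm per year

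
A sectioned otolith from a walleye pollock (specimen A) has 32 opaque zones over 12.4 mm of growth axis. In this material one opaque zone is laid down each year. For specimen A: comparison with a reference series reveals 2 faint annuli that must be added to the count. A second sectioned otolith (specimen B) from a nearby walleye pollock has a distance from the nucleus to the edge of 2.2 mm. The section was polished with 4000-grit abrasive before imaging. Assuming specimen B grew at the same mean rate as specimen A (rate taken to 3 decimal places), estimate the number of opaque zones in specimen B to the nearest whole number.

6 opaque zones

Specimen A: after corrections the count is 32 + 2 = 34 opaque zones.
A: Mean rate = 12.4 mm / 34 years ≈ 0.365 mm/yr.
Specimen B: 2.2 mm / 0.365 mm per year = 6.03 years ≈ 6 opaque zones.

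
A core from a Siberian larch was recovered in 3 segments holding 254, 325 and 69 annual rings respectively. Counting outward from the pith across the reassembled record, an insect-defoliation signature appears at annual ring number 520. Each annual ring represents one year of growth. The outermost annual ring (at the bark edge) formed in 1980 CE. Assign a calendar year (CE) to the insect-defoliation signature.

1852 CE

Total annual rings = 254 + 325 + 69 = 648.
The insect-defoliation signature sits at annual ring 520 from the pith, so 648 − 520 = 128 annual rings formed after it.
The annual ring at the bark edge is 1980 CE, so the insect-defoliation signature dates to 1980 − 128 = 1852 CE.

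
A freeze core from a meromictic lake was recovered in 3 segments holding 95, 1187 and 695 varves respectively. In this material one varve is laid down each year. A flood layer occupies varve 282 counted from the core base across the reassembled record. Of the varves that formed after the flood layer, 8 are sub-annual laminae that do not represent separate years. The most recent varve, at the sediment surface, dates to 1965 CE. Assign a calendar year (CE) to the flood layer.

278 CE

Total varves = 95 + 1187 + 695 = 1977.
The flood layer sits at varve 282 from the core base, so 1977 − 282 = 1695 varves formed after it.
Excluding 8 false varves: 1695 − 8 = 1687.
Counting back 1687 years from 1965 CE places the flood layer in 1965 − 1687 = 278 CE.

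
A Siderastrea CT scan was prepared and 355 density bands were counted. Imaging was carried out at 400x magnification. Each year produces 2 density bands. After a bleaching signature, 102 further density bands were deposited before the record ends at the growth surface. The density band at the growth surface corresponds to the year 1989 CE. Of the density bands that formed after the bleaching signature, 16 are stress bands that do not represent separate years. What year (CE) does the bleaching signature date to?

1946 CE

102 density bands formed after the bleaching signature.
Excluding 16 false density bands: 102 − 16 = 86.
86 density bands at 2 per year is 86 / 2 = 43 years.
The density band at the growth surface is 1989 CE, so the bleaching signature dates to 1989 − 43 = 1946 CE.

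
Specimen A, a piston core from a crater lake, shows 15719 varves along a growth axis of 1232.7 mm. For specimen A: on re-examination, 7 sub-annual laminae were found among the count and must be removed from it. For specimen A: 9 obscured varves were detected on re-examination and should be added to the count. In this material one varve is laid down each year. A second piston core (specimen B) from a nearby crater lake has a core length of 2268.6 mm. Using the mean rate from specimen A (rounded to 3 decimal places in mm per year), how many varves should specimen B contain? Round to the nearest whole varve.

29085 varves

Specimen A: correcting the raw count gives 15719 − 7 + 9 = 15721 true varves.
A: Mean rate = 1232.7 mm / 15721 years ≈ 0.078 mm/year.
For B, 2268.6 / 0.078 = 29084.62 years ≈ 29085 varves.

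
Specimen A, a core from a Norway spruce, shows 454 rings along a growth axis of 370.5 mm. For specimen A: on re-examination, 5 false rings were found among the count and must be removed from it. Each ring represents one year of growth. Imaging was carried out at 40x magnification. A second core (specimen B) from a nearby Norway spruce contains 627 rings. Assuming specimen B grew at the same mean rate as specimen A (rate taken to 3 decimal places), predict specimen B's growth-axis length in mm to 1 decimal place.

Specimen A: after corrections the count is 454 − 5 = 449 rings.
A: Extension rate ≈ 370.5 / 449 = 0.825 mm per year.
Length of B = 0.825 × 627 = 517.3 mm.

517.3 mm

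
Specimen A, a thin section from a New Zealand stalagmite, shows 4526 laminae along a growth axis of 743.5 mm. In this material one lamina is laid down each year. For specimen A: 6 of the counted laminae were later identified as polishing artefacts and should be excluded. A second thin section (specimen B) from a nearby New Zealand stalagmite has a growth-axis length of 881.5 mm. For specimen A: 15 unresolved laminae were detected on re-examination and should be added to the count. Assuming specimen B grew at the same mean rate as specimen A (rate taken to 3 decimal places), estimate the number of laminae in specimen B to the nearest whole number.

Specimen A: true lamina count = 4526 − 6 + 15 = 4535.
A: Extension rate ≈ 743.5 / 4535 = 0.164 mm/year.
For B, 881.5 / 0.164 = 5375.00 years ≈ 5375 laminae.

5375 laminae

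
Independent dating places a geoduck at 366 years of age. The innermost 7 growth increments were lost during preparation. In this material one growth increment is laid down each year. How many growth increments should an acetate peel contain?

Expected growth increments over 366 years: 366.
Subtracting the 7 growth increments not captured gives 366 − 7 = 359 growth increments in the record.

359 growth increments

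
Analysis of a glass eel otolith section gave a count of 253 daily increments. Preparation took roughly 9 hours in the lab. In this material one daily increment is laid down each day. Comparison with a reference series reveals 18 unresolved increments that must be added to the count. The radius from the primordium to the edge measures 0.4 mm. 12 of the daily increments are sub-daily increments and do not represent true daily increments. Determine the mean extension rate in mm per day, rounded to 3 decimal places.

0.002 mm per day

Correcting the raw count gives 253 − 12 + 18 = 259 true daily increments.
Mean rate = 0.4 mm / 259 days ≈ 0.002 mm per day.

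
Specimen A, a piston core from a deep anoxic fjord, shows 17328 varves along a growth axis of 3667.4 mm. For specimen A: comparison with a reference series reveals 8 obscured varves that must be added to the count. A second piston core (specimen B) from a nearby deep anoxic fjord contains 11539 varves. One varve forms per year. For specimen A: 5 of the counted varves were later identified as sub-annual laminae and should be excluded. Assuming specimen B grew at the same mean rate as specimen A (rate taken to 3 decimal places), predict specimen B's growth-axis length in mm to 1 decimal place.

Specimen A: after corrections the count is 17328 − 5 + 8 = 17331 varves.
A: Mean rate = 3667.4 mm / 17331 years ≈ 0.212 mm per year.
Length of B = 0.212 × 11539 = 2446.3 mm.

2446.3 mm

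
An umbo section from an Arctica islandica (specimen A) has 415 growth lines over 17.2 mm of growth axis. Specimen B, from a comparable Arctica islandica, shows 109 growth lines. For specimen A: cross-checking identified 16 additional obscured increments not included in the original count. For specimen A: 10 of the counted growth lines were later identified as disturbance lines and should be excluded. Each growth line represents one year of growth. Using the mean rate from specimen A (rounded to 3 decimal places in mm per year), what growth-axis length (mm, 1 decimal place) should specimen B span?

Specimen A: after corrections the count is 415 − 10 + 16 = 421 growth lines.
A: Mean rate = 17.2 mm / 421 years ≈ 0.041 mm/yr.
For B, 0.041 mm/year × 109 years = 4.5 mm.

4.5 mm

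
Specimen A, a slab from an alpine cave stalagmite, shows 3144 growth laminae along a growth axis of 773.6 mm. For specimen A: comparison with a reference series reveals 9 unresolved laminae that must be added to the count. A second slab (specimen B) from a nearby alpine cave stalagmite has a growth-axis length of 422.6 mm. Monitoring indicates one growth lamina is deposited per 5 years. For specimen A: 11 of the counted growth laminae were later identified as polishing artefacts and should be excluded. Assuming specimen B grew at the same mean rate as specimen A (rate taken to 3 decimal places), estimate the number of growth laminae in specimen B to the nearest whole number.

Specimen A: correcting the raw count gives 3144 − 11 + 9 = 3142 true growth laminae.
Specimen A: at 5 years per growth lamina, 3142 × 5 = 15710 years.
A: Mean rate = 773.6 mm / 15710 years ≈ 0.049 mm per year.
Specimen B: 422.6 mm / 0.049 mm per year = 8624.49 years; at 5 years per growth lamina that is 8624.49 / 5 ≈ 1725 growth laminae.

1725 growth laminae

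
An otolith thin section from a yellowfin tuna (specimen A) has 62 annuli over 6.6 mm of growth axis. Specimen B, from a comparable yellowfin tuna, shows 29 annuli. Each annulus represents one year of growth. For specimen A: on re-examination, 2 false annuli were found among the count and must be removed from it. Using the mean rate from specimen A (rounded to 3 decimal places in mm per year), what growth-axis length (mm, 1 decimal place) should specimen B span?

Specimen A: after corrections the count is 62 − 2 = 60 annuli.
A: Extension rate ≈ 6.6 / 60 = 0.110 mm/yr.
For B, 0.110 mm/year × 29 years = 3.2 mm.

3.2 mm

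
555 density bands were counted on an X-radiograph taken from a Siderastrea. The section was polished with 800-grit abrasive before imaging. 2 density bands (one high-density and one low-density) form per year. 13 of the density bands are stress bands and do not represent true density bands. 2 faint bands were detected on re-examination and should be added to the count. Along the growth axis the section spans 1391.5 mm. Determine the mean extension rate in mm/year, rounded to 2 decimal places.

5.12 mm/year

Adjusted count: 555 − 13 + 2 = 544 density bands.
544 density bands at 2 per year is 544 / 2 = 272 years.
Extension rate ≈ 1391.5 / 272 = 5.12 mm/year.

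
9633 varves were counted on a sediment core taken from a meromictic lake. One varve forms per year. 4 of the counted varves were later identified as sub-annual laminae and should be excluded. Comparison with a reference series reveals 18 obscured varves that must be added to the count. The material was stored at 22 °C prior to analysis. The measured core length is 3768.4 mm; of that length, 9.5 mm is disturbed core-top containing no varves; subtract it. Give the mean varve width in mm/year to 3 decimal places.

0.390 mm/year

Adjusted count: 9633 − 4 + 18 = 9647 varves.
Removing the 9.5 mm offcut leaves 3768.4 − 9.5 = 3758.9 mm.
Mean rate = 3758.9 mm / 9647 years ≈ 0.390 mm/year.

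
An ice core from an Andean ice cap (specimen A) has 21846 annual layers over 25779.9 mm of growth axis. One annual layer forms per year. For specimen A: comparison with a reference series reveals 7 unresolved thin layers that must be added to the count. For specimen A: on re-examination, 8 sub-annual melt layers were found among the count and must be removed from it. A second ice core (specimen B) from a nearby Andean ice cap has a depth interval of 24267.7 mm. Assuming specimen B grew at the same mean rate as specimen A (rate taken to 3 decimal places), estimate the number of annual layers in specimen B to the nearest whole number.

20566 annual layers

Specimen A: adjusted count: 21846 − 8 + 7 = 21845 annual layers.
A: Extension rate ≈ 25779.9 / 21845 = 1.180 mm/year.
Specimen B: 24267.7 mm / 1.180 mm per year = 20565.85 years ≈ 20566 annual layers.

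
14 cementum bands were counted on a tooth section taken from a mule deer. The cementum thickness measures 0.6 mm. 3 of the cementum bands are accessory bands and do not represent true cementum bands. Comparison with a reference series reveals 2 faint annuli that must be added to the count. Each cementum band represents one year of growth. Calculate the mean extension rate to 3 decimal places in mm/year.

0.046 mm/year

Adjusted count: 14 − 3 + 2 = 13 cementum bands.
Extension rate ≈ 0.6 / 13 = 0.046 mm/year.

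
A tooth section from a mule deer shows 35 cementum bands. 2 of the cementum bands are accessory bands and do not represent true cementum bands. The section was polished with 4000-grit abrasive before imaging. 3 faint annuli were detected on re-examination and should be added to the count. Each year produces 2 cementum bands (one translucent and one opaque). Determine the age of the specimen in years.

Correcting the raw count gives 35 − 2 + 3 = 36 true cementum bands.
Dividing by 2 cementum bands per year: 36 / 2 = 18 years.

18 yr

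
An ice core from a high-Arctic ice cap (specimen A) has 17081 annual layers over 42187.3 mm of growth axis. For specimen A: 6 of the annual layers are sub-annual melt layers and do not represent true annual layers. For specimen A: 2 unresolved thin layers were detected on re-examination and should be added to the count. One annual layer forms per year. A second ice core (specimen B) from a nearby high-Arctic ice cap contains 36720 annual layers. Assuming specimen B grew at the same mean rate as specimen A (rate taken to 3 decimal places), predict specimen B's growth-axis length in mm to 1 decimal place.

90698.4 mm

Specimen A: true annual layer count = 17081 − 6 + 2 = 17077.
A: Mean rate = 42187.3 mm / 17077 years ≈ 2.470 mm/yr.
B's length ≈ 2.470 × 36720 = 90698.4 mm.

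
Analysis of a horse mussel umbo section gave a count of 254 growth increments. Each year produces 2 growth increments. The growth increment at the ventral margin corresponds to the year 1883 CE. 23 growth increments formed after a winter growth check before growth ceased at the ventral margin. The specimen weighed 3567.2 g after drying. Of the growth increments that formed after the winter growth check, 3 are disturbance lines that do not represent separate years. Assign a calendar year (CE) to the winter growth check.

There are 23 growth increments younger than the winter growth check.
Excluding 3 false growth increments: 23 − 3 = 20.
With 2 growth increments per year, 20 / 2 = 10 years.
Counting back 10 years from 1883 CE places the winter growth check in 1883 − 10 = 1873 CE.

1873 CE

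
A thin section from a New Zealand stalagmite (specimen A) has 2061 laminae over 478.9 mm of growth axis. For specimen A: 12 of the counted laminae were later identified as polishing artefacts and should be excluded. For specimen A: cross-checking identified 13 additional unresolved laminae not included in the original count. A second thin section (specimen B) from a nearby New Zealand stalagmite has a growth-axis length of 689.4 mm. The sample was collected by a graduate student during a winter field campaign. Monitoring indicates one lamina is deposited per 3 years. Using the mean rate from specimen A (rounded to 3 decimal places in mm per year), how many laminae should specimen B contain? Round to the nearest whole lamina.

Specimen A: true lamina count = 2061 − 12 + 13 = 2062.
Specimen A: 2062 laminae at 3 years each span 2062 × 3 = 6186 years.
A: Mean rate = 478.9 mm / 6186 years ≈ 0.077 mm/yr.
Specimen B: 689.4 mm / 0.077 mm per year = 8953.25 years; at 3 years per lamina that is 8953.25 / 3 ≈ 2984 laminae.

2984 laminae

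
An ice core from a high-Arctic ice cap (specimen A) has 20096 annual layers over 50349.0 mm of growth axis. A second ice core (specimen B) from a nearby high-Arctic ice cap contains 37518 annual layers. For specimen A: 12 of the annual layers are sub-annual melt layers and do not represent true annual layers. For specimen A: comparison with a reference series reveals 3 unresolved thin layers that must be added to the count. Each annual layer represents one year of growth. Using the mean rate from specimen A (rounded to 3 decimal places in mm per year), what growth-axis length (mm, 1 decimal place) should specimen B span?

Specimen A: correcting the raw count gives 20096 − 12 + 3 = 20087 true annual layers.
A: 50349.0 mm over 20087 years gives 50349.0 / 20087 ≈ 2.507 mm per year.
For B, 2.507 mm/year × 37518 years = 94057.6 mm.

94057.6 mm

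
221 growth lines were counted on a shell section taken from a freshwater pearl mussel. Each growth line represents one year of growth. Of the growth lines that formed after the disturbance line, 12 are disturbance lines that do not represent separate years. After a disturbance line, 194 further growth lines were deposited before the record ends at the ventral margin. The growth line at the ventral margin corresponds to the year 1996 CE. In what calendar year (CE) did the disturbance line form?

194 growth lines post-date the disturbance line.
194 − 12 false = 182 true growth lines after the disturbance line.
Counting back 182 years from 1996 CE places the disturbance line in 1996 − 182 = 1814 CE.

1814 CE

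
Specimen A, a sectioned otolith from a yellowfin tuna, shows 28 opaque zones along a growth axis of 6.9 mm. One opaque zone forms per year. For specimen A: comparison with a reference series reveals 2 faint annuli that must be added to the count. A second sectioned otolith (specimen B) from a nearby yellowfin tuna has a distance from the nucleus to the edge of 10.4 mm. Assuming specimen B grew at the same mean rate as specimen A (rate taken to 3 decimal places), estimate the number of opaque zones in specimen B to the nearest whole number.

Specimen A: true opaque zone count = 28 + 2 = 30.
A: Extension rate ≈ 6.9 / 30 = 0.230 mm/yr.
Specimen B: 10.4 mm / 0.230 mm per year = 45.22 years ≈ 45 opaque zones.

45 opaque zones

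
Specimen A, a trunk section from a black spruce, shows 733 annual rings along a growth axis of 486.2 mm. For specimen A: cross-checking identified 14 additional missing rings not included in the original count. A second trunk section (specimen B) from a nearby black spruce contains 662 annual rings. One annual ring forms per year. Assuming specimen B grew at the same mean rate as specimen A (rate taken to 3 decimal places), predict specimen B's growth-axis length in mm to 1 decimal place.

Specimen A: adjusted count: 733 + 14 = 747 annual rings.
A: Mean rate = 486.2 mm / 747 years ≈ 0.651 mm per year.
Length of B = 0.651 × 662 = 431.0 mm.

431.0 mm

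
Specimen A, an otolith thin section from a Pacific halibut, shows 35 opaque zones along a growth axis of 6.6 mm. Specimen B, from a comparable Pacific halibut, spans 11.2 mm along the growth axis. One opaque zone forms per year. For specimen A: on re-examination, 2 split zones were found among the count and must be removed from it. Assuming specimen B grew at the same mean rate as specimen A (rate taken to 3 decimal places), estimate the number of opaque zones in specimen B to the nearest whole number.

Specimen A: adjusted count: 35 − 2 = 33 opaque zones.
A: Extension rate ≈ 6.6 / 33 = 0.200 mm/year.
B spans 11.2 / 0.200 = 56.00 years ≈ 56 opaque zones.

56 opaque zones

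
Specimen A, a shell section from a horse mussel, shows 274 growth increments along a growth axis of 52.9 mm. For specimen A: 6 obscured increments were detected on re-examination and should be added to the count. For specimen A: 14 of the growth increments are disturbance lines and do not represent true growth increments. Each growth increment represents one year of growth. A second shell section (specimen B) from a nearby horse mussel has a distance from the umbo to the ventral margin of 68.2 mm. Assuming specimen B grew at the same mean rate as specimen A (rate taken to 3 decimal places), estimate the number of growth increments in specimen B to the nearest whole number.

343 growth increments

Specimen A: adjusted count: 274 − 14 + 6 = 266 growth increments.
A: Extension rate ≈ 52.9 / 266 = 0.199 mm/yr.
Specimen B: 68.2 mm / 0.199 mm per year = 342.71 years ≈ 343 growth increments.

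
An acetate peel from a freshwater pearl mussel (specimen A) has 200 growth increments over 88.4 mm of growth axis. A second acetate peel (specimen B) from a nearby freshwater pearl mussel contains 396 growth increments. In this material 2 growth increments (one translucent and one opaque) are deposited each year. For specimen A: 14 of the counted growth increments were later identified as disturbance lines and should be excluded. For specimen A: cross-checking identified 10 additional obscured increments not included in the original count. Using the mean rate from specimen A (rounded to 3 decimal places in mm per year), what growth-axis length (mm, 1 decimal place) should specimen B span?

Specimen A: correcting the raw count gives 200 − 14 + 10 = 196 true growth increments.
Specimen A: with 2 growth increments per year, 196 / 2 = 98 years.
A: 88.4 mm over 98 years gives 88.4 / 98 ≈ 0.902 mm/yr.
Specimen B: dividing by 2 growth increments per year: 396 / 2 = 198 years. B's length ≈ 0.902 × 198 = 178.6 mm.

178.6 mm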